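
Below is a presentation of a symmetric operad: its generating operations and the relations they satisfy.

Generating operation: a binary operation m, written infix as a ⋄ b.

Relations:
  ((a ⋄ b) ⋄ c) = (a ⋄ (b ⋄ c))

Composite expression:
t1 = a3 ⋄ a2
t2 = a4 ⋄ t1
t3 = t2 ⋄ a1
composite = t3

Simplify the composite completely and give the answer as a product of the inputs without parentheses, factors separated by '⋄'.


The m-tree's shape is irrelevant; the a-reading-order decides.
(a3 ⋄ a2) spells out as a3 ⋄ a2
(a4 ⋄ (a3 ⋄ a2)) spells out as a4 ⋄ a3 ⋄ a2
((a4 ⋄ (a3 ⋄ a2)) ⋄ a1) spells out as a4 ⋄ a3 ⋄ a2 ⋄ a1

a4 ⋄ a3 ⋄ a2 ⋄ a1


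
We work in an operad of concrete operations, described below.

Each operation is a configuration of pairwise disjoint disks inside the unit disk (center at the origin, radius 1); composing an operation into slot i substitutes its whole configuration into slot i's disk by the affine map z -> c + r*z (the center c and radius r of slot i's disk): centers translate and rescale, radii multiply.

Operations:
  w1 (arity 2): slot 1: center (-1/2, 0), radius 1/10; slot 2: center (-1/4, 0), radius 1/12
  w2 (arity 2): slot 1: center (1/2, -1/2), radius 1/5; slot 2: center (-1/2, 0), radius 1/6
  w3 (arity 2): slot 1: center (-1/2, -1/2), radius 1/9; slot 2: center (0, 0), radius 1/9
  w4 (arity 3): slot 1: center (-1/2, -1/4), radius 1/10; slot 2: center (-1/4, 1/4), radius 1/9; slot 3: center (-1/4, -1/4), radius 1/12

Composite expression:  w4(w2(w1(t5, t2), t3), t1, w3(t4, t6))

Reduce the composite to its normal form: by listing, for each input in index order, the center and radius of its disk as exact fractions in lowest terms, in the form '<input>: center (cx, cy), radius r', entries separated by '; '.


t1: center (-1/4, 1/4), radius 1/9; t2: center (-91/200, -3/10), radius 1/600; t3: center (-11/20, -1/4), radius 1/60; t4: center (-7/24, -7/24), radius 1/108; t5: center (-23/50, -3/10), radius 1/500; t6: center (-1/4, -1/4), radius 1/108

Affine substitution under w4: radii multiply and t-centers shift.
t5 passes through 3 substitutions, ending at center (-23/50, -3/10), radius 1/500
t2 passes through 3 substitutions, ending at center (-91/200, -3/10), radius 1/600
t3 passes through 2 substitutions, ending at center (-11/20, -1/4), radius 1/60
t1 passes through 1 substitution, ending at center (-1/4, 1/4), radius 1/9
t4 passes through 2 substitutions, ending at center (-7/24, -7/24), radius 1/108
t6 passes through 2 substitutions, ending at center (-1/4, -1/4), radius 1/108


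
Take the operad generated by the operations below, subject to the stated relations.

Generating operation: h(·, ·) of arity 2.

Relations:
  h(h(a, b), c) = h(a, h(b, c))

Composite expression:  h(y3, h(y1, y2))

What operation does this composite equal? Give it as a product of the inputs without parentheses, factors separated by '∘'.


y3 ∘ y1 ∘ y2


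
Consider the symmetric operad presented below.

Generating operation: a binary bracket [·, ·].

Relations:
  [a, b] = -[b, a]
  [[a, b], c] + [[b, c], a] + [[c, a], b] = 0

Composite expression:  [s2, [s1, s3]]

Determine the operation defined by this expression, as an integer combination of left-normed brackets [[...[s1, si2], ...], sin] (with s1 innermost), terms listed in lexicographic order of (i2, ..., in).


Expand each bracket as ab - ba; the s1-initial words give the coefficients.
Composite bracket: [s2, [s1, s3]]
Each bracket splits as ab - ba, giving 4 signed words (2^2 = 4).
Keep just the words that open with s1:
  s1s3s2 (sign -1) contributes -[[s1, s3], s2]

-[[s1, s3], s2]


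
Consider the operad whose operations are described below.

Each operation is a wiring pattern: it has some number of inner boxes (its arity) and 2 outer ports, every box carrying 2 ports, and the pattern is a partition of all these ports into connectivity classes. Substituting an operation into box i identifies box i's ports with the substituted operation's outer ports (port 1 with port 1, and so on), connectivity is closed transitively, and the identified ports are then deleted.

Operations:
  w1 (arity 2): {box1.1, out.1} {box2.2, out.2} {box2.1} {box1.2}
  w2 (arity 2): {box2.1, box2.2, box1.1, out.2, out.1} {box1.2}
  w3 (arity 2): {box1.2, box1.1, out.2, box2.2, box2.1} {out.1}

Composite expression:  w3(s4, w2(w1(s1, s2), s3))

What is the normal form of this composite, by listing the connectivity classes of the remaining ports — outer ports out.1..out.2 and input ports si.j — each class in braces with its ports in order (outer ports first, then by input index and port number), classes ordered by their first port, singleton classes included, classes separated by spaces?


Reachability decides: close wires over w3-identified ports.
w1 over (s1, s2) gives {out.1, s1.1} {out.2, s2.2} {s1.2} {s2.1}, out.j being that stage's outer ports
w2 over (s1, s2, s3) gives {out.1, out.2, s1.1, s3.1, s3.2} {s1.2} {s2.1} {s2.2}, out.j being that stage's outer ports
w3 over (s4, s1, s2, s3) gives {out.1} {out.2, s1.1, s3.1, s3.2, s4.1, s4.2} {s1.2} {s2.1} {s2.2}, out.j being that stage's outer ports

{out.1} {out.2, s1.1, s3.1, s3.2, s4.1, s4.2} {s1.2} {s2.1} {s2.2}


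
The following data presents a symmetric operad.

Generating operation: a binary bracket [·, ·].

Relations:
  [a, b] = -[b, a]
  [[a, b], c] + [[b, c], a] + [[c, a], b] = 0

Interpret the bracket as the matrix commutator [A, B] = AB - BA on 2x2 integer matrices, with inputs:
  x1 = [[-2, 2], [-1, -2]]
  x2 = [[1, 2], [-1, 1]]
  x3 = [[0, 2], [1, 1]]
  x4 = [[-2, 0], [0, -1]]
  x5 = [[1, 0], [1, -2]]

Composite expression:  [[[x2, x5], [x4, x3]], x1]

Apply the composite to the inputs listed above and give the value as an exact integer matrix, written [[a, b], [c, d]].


[[16, -48], [-24, -16]]


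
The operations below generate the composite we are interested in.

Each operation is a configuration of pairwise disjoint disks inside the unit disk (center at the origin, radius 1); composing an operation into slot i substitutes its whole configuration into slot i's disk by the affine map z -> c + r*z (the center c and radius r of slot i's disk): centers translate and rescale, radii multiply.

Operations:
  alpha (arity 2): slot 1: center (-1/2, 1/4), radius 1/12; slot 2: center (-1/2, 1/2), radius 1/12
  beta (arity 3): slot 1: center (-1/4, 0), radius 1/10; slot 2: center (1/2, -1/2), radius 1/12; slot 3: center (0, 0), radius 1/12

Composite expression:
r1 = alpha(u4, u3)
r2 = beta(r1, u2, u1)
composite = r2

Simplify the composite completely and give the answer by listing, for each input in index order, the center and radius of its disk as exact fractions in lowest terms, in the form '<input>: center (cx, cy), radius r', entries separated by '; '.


u1: center (0, 0), radius 1/12; u2: center (1/2, -1/2), radius 1/12; u3: center (-3/10, 1/20), radius 1/120; u4: center (-3/10, 1/40), radius 1/120

Below beta, radii multiply path by path; the u-disk centers shift.
input u4: applying the 2 nested substitutions gives center (-3/10, 1/40), radius 1/120
input u3: applying the 2 nested substitutions gives center (-3/10, 1/20), radius 1/120
input u2: applying the 1 nested substitution gives center (1/2, -1/2), radius 1/12
input u1: applying the 1 nested substitution gives center (0, 0), radius 1/12


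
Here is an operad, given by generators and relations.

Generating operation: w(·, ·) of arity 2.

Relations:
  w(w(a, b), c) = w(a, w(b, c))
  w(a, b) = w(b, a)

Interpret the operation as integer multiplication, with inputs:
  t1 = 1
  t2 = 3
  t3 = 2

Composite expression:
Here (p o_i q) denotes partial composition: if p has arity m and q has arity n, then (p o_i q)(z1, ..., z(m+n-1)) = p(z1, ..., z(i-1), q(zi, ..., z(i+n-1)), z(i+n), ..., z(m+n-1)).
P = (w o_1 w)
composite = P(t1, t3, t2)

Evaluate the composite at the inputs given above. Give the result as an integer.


6


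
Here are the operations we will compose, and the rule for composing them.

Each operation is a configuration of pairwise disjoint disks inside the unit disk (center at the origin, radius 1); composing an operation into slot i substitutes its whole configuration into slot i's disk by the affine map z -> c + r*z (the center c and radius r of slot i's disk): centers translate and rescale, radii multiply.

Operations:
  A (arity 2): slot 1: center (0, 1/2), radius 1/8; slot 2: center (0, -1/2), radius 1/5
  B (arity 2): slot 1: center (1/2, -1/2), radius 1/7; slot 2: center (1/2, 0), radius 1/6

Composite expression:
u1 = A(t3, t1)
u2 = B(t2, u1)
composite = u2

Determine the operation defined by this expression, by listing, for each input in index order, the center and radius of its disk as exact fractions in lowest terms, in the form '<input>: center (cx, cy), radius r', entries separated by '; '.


t1: center (1/2, -1/12), radius 1/30; t2: center (1/2, -1/2), radius 1/7; t3: center (1/2, 1/12), radius 1/48


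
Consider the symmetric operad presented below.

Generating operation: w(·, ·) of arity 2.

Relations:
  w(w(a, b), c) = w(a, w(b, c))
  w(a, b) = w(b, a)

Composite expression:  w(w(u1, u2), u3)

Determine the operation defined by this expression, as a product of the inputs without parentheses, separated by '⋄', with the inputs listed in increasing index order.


Both nesting and order wash out for w; what remains is which u's occur.
w(u1, u2) flattens to u1 ⋄ u2
w(w(u1, u2), u3) flattens to u1 ⋄ u2 ⋄ u3
rearranged into index order: u1 ⋄ u2 ⋄ u3

u1 ⋄ u2 ⋄ u3


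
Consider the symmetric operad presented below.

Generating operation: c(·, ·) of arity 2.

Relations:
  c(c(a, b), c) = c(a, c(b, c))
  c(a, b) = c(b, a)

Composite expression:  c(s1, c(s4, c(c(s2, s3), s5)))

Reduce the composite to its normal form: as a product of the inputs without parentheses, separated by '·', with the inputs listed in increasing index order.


s1 · s2 · s3 · s4 · s5

Any arrangement under c is one operation, so sort the s-inputs.
c(s2, s3) spells out as s2 · s3
c(c(s2, s3), s5) spells out as s2 · s3 · s5
c(s4, c(c(s2, s3), s5)) spells out as s4 · s2 · s3 · s5
c(s1, c(s4, c(c(s2, s3), s5))) spells out as s1 · s4 · s2 · s3 · s5
commutativity sorts the factors: s1 · s2 · s3 · s4 · s5


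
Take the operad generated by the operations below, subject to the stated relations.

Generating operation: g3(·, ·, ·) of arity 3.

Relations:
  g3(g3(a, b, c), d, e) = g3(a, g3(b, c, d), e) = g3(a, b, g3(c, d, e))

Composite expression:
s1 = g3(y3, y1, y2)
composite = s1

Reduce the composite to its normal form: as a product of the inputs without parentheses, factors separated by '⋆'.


y3 ⋆ y1 ⋆ y2

Under associativity of g3, the answer is the y's in reading order.
g3(y3, y1, y2) unparenthesizes to y3 ⋆ y1 ⋆ y2


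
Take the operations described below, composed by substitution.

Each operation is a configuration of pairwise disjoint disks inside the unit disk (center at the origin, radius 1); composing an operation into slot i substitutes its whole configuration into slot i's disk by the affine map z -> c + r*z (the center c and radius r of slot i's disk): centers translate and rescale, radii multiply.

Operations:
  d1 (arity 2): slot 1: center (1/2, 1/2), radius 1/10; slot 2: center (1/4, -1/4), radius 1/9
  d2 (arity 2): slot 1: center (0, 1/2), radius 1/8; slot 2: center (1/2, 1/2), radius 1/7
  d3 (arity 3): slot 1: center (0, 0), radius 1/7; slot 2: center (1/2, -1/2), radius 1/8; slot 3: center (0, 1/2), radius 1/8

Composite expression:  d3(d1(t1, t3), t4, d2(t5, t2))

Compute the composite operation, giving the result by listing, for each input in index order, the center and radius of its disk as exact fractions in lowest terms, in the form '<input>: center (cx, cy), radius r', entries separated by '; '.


t1: center (1/14, 1/14), radius 1/70; t2: center (1/16, 9/16), radius 1/56; t3: center (1/28, -1/28), radius 1/63; t4: center (1/2, -1/2), radius 1/8; t5: center (0, 9/16), radius 1/64

Nesting under d3 composes maps z -> c + r*z down each t-path.
for t1, the 2-step affine chain lands on center (1/14, 1/14), radius 1/70
for t3, the 2-step affine chain lands on center (1/28, -1/28), radius 1/63
for t4, the 1-step affine chain lands on center (1/2, -1/2), radius 1/8
for t5, the 2-step affine chain lands on center (0, 9/16), radius 1/64
for t2, the 2-step affine chain lands on center (1/16, 9/16), radius 1/56


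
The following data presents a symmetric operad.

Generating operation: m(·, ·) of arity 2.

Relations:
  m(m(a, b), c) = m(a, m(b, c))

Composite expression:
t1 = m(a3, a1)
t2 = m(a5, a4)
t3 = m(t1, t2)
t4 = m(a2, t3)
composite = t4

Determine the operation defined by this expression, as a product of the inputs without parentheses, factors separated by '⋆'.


a2 ⋆ a3 ⋆ a1 ⋆ a5 ⋆ a4

The m-tree's shape is irrelevant; the a-reading-order decides.
m(a3, a1) spells out as a3 ⋆ a1
m(a5, a4) spells out as a5 ⋆ a4
m(m(a3, a1), m(a5, a4)) spells out as a3 ⋆ a1 ⋆ a5 ⋆ a4
m(a2, m(m(a3, a1), m(a5, a4))) spells out as a2 ⋆ a3 ⋆ a1 ⋆ a5 ⋆ a4


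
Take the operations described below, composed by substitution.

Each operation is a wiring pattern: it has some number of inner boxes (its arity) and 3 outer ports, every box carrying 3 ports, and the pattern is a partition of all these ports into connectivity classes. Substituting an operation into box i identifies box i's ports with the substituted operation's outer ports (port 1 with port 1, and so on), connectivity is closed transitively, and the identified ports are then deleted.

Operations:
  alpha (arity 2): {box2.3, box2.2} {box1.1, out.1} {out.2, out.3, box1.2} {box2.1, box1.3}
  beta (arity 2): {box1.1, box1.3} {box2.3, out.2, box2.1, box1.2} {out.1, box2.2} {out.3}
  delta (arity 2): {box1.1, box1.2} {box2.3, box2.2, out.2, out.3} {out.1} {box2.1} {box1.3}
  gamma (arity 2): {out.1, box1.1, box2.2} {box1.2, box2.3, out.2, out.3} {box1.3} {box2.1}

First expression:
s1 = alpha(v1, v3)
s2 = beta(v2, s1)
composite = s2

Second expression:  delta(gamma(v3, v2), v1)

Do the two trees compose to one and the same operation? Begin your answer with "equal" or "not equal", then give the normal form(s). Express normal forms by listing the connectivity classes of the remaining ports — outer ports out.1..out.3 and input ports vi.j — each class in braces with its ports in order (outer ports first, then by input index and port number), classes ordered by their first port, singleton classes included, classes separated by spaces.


not equal — first {out.1, out.2, v1.1, v1.2, v2.2} {out.3} {v1.3, v3.1} {v2.1, v2.3} {v3.2, v3.3}, second {out.1} {out.2, out.3, v1.2, v1.3} {v1.1} {v2.1} {v2.2, v2.3, v3.1, v3.2} {v3.3}

The first expression, normalized: {out.1, out.2, v1.1, v1.2, v2.2} {out.3} {v1.3, v3.1} {v2.1, v2.3} {v3.2, v3.3}
The second expression, normalized: {out.1} {out.2, out.3, v1.2, v1.3} {v1.1} {v2.1} {v2.2, v2.3, v3.1, v3.2} {v3.3}
Different reductions; not equal.


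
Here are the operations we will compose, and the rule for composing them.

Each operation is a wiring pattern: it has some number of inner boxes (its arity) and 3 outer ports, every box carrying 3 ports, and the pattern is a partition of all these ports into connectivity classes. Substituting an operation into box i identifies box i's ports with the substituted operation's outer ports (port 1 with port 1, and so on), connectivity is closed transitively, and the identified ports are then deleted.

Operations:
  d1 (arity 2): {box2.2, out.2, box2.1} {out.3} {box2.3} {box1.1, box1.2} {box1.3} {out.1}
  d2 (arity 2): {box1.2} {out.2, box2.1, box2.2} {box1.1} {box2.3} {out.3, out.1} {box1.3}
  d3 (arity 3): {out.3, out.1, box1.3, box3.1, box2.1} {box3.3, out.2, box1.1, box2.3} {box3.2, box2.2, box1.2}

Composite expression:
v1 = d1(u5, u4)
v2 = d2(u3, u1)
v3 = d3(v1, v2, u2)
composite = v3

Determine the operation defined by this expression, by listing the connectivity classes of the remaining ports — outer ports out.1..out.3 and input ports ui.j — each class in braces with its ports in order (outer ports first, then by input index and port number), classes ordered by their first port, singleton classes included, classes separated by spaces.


{out.1, out.2, out.3, u2.1, u2.3} {u1.1, u1.2, u2.2, u4.1, u4.2} {u1.3} {u3.1} {u3.2} {u3.3} {u4.3} {u5.1, u5.2} {u5.3}

Substituting into d3 glues patterns; closure does the rest.
the subtree at d1 composes to {out.1} {out.2, u4.1, u4.2} {out.3} {u4.3} {u5.1, u5.2} {u5.3} on (u5, u4); out.j = own outer ports
the subtree at d2 composes to {out.1, out.3} {out.2, u1.1, u1.2} {u1.3} {u3.1} {u3.2} {u3.3} on (u3, u1); out.j = own outer ports
the subtree at d3 composes to {out.1, out.2, out.3, u2.1, u2.3} {u1.1, u1.2, u2.2, u4.1, u4.2} {u1.3} {u3.1} {u3.2} {u3.3} {u4.3} {u5.1, u5.2} {u5.3} on (u5, u4, u3, u1, u2); out.j = own outer ports


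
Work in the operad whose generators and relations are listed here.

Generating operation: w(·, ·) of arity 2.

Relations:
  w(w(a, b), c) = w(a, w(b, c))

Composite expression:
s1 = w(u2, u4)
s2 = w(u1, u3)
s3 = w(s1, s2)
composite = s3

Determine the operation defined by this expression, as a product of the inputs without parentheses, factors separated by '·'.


u2 · u4 · u1 · u3

Key point: w is associative — brackets drop, the u-order remains.
w(u2, u4) spells out as u2 · u4
w(u1, u3) spells out as u1 · u3
w(w(u2, u4), w(u1, u3)) spells out as u2 · u4 · u1 · u3


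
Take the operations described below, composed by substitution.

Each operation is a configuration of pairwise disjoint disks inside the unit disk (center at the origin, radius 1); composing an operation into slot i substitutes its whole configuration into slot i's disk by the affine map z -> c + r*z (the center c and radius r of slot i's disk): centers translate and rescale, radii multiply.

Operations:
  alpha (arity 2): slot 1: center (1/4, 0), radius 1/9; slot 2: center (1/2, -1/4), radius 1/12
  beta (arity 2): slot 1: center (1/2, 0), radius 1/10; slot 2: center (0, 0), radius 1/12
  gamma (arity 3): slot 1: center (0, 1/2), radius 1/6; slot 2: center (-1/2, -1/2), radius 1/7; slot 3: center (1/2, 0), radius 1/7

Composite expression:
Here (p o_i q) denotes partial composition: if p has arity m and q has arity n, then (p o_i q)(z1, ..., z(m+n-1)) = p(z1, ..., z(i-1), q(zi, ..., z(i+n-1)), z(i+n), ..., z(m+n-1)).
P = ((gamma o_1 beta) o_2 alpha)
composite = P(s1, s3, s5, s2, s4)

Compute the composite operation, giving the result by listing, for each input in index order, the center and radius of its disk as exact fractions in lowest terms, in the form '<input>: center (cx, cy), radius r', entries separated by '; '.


s1: center (1/12, 1/2), radius 1/60; s2: center (-1/2, -1/2), radius 1/7; s3: center (1/288, 1/2), radius 1/648; s4: center (1/2, 0), radius 1/7; s5: center (1/144, 143/288), radius 1/864

Nesting under gamma composes maps z -> c + r*z down each s-path.
s1: after 2 affine steps, its disk has center (1/12, 1/2), radius 1/60
s3: after 3 affine steps, its disk has center (1/288, 1/2), radius 1/648
s5: after 3 affine steps, its disk has center (1/144, 143/288), radius 1/864
s2: after 1 affine step, its disk has center (-1/2, -1/2), radius 1/7
s4: after 1 affine step, its disk has center (1/2, 0), radius 1/7


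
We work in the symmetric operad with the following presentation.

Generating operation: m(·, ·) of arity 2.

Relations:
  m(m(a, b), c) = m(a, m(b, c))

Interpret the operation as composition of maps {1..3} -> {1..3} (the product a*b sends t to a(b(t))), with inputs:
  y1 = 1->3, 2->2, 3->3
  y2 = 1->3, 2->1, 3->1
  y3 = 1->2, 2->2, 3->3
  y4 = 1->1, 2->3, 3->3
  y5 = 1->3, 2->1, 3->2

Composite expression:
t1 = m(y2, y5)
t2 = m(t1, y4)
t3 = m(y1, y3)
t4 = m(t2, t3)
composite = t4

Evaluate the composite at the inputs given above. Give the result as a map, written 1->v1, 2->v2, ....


1->1, 2->1, 3->1

m(y2, y5) = 1->1, 2->3, 3->1
m(m(y2, y5), y4) = 1->1, 2->1, 3->1
m(y1, y3) = 1->2, 2->2, 3->3
m(m(m(y2, y5), y4), m(y1, y3)) = 1->1, 2->1, 3->1


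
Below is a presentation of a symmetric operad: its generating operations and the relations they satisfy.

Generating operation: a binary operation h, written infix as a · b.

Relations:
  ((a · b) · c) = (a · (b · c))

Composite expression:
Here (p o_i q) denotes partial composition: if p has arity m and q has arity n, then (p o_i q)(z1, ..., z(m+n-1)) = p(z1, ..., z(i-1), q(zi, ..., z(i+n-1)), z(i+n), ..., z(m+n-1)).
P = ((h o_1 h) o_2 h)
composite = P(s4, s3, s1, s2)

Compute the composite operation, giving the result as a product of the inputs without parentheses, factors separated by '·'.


s4 · s3 · s1 · s2

All parenthesizations of h agree; list the s-inputs left to right.
(s3 · s1) unparenthesizes to s3 · s1
(s4 · (s3 · s1)) unparenthesizes to s4 · s3 · s1
((s4 · (s3 · s1)) · s2) unparenthesizes to s4 · s3 · s1 · s2


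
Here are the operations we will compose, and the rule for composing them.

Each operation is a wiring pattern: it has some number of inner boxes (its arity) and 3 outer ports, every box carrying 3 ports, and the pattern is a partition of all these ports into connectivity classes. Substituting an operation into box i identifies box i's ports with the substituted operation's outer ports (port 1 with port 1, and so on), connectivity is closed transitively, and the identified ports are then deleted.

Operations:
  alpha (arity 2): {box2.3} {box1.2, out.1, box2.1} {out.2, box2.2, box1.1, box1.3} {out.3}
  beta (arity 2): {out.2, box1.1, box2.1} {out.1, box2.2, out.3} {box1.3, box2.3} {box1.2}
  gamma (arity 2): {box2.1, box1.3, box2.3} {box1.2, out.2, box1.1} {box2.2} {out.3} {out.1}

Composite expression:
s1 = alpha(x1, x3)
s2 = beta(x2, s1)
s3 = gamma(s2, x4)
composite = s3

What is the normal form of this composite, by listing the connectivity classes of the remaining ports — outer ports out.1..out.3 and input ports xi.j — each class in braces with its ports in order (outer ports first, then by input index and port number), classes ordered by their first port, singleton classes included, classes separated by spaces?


{out.1} {out.2, x1.1, x1.2, x1.3, x2.1, x3.1, x3.2, x4.1, x4.3} {out.3} {x2.2} {x2.3} {x3.3} {x4.2}

Treat the ports identified at gamma as solder joints: merge, then drop.
stage alpha: inputs (x1, x3), connectivity {out.1, x1.2, x3.1} {out.2, x1.1, x1.3, x3.2} {out.3} {x3.3}, out.j its boundary
stage beta: inputs (x2, x1, x3), connectivity {out.1, out.3, x1.1, x1.3, x3.2} {out.2, x1.2, x2.1, x3.1} {x2.2} {x2.3} {x3.3}, out.j its boundary
stage gamma: inputs (x2, x1, x3, x4), connectivity {out.1} {out.2, x1.1, x1.2, x1.3, x2.1, x3.1, x3.2, x4.1, x4.3} {out.3} {x2.2} {x2.3} {x3.3} {x4.2}, out.j its boundary


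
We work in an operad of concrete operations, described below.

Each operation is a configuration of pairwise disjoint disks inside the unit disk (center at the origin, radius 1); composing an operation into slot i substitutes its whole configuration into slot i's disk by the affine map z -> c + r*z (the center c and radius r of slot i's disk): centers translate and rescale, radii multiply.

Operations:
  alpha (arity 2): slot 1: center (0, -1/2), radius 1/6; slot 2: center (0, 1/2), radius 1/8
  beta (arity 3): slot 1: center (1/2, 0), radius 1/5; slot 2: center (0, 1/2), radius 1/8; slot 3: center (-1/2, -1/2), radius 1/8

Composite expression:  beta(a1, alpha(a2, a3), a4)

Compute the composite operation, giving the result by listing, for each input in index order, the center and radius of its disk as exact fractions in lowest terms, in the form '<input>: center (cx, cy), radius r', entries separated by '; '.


a1: center (1/2, 0), radius 1/5; a2: center (0, 7/16), radius 1/48; a3: center (0, 9/16), radius 1/64; a4: center (-1/2, -1/2), radius 1/8

Affine substitution under beta: radii multiply and a-centers shift.
input a1: composing its 1 substitution step yields center (1/2, 0), radius 1/5
input a2: composing its 2 substitution steps yields center (0, 7/16), radius 1/48
input a3: composing its 2 substitution steps yields center (0, 9/16), radius 1/64
input a4: composing its 1 substitution step yields center (-1/2, -1/2), radius 1/8


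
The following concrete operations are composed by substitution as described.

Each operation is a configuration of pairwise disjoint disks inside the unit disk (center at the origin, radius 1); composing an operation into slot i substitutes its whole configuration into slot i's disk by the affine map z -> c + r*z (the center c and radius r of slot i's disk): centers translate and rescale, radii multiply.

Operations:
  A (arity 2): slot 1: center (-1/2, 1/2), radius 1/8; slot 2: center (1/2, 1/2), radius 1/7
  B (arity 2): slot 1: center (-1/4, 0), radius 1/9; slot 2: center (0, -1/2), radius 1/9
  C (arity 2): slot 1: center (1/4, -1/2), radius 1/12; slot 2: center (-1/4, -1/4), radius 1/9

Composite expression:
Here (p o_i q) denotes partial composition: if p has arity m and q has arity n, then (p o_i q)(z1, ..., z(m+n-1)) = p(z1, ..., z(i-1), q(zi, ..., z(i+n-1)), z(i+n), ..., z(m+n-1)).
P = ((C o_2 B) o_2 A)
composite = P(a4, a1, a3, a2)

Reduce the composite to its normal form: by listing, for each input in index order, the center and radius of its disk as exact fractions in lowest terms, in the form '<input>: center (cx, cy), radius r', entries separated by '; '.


a1: center (-23/81, -79/324), radius 1/648; a2: center (-1/4, -11/36), radius 1/81; a3: center (-22/81, -79/324), radius 1/567; a4: center (1/4, -1/2), radius 1/12

Follow each a-input down from C: c' goes to c + r*c', radius to r*r'.
a4: after 1 affine step, its disk has center (1/4, -1/2), radius 1/12
a1: after 3 affine steps, its disk has center (-23/81, -79/324), radius 1/648
a3: after 3 affine steps, its disk has center (-22/81, -79/324), radius 1/567
a2: after 2 affine steps, its disk has center (-1/4, -11/36), radius 1/81


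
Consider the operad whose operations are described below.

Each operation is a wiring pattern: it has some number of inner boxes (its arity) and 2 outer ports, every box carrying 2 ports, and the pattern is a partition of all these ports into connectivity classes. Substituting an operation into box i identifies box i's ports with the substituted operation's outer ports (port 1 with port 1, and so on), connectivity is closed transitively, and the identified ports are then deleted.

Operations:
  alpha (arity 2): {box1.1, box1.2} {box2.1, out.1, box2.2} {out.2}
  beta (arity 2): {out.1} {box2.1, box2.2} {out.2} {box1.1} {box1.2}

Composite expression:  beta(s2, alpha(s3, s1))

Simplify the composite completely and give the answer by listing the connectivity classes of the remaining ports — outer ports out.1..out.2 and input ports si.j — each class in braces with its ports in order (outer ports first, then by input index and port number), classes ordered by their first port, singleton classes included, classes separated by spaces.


Treat the ports identified at beta as solder joints: merge, then drop.
stage alpha: inputs (s3, s1), connectivity {out.1, s1.1, s1.2} {out.2} {s3.1, s3.2}, out.j its boundary
stage beta: inputs (s2, s3, s1), connectivity {out.1} {out.2} {s1.1, s1.2} {s2.1} {s2.2} {s3.1, s3.2}, out.j its boundary

{out.1} {out.2} {s1.1, s1.2} {s2.1} {s2.2} {s3.1, s3.2}


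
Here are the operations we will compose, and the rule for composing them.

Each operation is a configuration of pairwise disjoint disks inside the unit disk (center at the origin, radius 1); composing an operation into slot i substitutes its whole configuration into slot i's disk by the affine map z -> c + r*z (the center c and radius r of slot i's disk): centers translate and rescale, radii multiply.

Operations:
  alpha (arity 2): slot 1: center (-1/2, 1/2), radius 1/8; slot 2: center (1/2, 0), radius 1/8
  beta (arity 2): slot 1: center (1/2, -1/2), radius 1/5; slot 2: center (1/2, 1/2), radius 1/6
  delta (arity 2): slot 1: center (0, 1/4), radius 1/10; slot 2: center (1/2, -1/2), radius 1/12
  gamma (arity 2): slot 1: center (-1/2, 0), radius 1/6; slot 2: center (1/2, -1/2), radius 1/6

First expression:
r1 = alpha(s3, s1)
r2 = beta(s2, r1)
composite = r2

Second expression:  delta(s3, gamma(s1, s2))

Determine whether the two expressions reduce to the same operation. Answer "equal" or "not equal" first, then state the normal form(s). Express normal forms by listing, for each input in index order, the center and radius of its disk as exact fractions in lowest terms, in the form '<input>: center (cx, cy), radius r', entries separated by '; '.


not equal — first s1: center (7/12, 1/2), radius 1/48; s2: center (1/2, -1/2), radius 1/5; s3: center (5/12, 7/12), radius 1/48, second s1: center (11/24, -1/2), radius 1/72; s2: center (13/24, -13/24), radius 1/72; s3: center (0, 1/4), radius 1/10

The first composite normalizes to s1: center (7/12, 1/2), radius 1/48; s2: center (1/2, -1/2), radius 1/5; s3: center (5/12, 7/12), radius 1/48
The second composite normalizes to s1: center (11/24, -1/2), radius 1/72; s2: center (13/24, -13/24), radius 1/72; s3: center (0, 1/4), radius 1/10
The forms do not match — not equal.


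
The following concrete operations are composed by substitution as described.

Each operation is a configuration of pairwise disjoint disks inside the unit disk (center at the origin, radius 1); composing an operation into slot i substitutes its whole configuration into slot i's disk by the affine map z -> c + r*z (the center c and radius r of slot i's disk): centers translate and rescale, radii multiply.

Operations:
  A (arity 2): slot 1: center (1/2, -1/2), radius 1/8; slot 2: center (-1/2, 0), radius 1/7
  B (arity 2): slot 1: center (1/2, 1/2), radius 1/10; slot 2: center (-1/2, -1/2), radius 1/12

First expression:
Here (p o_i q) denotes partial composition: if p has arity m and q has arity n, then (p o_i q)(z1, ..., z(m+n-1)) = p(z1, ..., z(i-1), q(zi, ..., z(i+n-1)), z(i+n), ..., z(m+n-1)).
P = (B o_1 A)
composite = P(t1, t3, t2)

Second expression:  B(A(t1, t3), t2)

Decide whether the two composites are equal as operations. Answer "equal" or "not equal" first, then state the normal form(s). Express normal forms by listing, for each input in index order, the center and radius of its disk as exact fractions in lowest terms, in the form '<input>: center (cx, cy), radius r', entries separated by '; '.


The first expression, normalized: t1: center (11/20, 9/20), radius 1/80; t2: center (-1/2, -1/2), radius 1/12; t3: center (9/20, 1/2), radius 1/70
The second expression, normalized: t1: center (11/20, 9/20), radius 1/80; t2: center (-1/2, -1/2), radius 1/12; t3: center (9/20, 1/2), radius 1/70
One common form — equal.

equal; both compose to t1: center (11/20, 9/20), radius 1/80; t2: center (-1/2, -1/2), radius 1/12; t3: center (9/20, 1/2), radius 1/70


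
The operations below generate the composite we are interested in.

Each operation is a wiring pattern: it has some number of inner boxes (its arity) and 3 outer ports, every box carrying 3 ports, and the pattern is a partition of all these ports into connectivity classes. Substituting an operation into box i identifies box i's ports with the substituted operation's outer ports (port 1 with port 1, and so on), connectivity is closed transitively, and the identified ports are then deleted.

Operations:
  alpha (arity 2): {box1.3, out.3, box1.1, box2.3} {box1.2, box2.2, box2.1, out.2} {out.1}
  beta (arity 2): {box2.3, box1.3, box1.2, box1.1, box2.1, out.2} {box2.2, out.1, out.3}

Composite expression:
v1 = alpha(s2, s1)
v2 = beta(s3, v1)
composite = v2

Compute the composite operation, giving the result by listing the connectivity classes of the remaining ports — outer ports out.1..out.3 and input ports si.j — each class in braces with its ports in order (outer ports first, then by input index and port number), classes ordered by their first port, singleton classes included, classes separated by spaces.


{out.1, out.3, s1.1, s1.2, s2.2} {out.2, s1.3, s2.1, s2.3, s3.1, s3.2, s3.3}

After gluing at beta, chains via deleted ports link the s-ports.
the subtree at alpha composes to {out.1} {out.2, s1.1, s1.2, s2.2} {out.3, s1.3, s2.1, s2.3} on (s2, s1); out.j = own outer ports
the subtree at beta composes to {out.1, out.3, s1.1, s1.2, s2.2} {out.2, s1.3, s2.1, s2.3, s3.1, s3.2, s3.3} on (s3, s2, s1); out.j = own outer ports


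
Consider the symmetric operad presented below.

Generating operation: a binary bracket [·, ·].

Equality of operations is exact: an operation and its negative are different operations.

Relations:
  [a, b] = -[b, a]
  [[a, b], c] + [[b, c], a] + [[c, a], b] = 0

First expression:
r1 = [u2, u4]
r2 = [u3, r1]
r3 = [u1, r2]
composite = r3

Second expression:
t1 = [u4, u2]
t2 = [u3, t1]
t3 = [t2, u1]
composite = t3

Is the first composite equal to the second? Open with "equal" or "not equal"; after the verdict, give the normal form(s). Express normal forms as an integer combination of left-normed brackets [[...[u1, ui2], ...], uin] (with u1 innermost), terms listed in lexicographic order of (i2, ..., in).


equal — both sides give -[[[u1, u2], u4], u3] + [[[u1, u3], u2], u4] - [[[u1, u3], u4], u2] + [[[u1, u4], u2], u3]

Normal form of the first expression: -[[[u1, u2], u4], u3] + [[[u1, u3], u2], u4] - [[[u1, u3], u4], u2] + [[[u1, u4], u2], u3]
Normal form of the second expression: -[[[u1, u2], u4], u3] + [[[u1, u3], u2], u4] - [[[u1, u3], u4], u2] + [[[u1, u4], u2], u3]
The forms coincide; equal.


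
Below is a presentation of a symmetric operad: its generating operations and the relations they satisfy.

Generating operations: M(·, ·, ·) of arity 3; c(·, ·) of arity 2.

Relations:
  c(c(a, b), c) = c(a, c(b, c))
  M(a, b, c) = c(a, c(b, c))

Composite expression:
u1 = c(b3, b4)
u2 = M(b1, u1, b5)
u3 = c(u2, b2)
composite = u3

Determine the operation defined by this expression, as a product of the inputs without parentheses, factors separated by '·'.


b1 · b3 · b4 · b5 · b2


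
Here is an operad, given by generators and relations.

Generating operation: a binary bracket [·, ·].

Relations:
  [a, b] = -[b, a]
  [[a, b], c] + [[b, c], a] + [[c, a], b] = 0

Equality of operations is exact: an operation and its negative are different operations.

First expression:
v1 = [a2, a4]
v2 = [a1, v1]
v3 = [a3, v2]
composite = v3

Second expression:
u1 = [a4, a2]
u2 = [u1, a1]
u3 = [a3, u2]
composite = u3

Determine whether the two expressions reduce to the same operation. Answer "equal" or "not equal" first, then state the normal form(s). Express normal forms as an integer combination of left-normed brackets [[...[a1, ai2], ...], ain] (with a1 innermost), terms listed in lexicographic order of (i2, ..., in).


equal; both compose to -[[[a1, a2], a4], a3] + [[[a1, a4], a2], a3]

The first expression reduces to -[[[a1, a2], a4], a3] + [[[a1, a4], a2], a3]
The second expression reduces to -[[[a1, a2], a4], a3] + [[[a1, a4], a2], a3]
One common form — equal.


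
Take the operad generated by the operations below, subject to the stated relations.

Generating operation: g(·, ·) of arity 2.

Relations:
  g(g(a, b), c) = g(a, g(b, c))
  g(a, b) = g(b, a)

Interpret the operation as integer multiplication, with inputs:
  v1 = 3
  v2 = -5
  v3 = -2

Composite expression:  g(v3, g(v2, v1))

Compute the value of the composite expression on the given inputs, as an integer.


g(v2, v1) = -15
g(v3, g(v2, v1)) = 30

30


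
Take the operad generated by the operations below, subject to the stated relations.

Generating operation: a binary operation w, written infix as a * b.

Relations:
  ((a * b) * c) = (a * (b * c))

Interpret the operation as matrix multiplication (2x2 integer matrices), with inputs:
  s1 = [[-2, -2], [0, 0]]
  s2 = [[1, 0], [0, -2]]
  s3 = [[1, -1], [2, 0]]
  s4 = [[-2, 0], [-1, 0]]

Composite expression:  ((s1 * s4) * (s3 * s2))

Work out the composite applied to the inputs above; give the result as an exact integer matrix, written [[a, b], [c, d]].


(s1 * s4) = [[6, 0], [0, 0]]
(s3 * s2) = [[1, 2], [2, 0]]
((s1 * s4) * (s3 * s2)) = [[6, 12], [0, 0]]

[[6, 12], [0, 0]]


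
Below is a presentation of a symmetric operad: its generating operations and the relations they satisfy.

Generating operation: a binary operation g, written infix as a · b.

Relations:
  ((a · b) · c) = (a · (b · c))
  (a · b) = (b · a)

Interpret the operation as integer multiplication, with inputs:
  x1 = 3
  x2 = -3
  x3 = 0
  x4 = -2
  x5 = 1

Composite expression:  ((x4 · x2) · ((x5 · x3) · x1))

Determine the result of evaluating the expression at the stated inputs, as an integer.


0


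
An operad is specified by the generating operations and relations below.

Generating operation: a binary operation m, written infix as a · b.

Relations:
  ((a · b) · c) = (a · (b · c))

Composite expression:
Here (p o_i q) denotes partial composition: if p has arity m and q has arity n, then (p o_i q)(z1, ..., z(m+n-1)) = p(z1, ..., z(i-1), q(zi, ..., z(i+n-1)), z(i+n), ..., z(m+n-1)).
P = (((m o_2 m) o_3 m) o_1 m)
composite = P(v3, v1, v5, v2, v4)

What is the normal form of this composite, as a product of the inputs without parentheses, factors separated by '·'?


v3 · v1 · v5 · v2 · v4

Every regrouping of m is equal, so read the v-inputs in written order.
(v3 · v1) reduces to v3 · v1
(v2 · v4) reduces to v2 · v4
(v5 · (v2 · v4)) reduces to v5 · v2 · v4
((v3 · v1) · (v5 · (v2 · v4))) reduces to v3 · v1 · v5 · v2 · v4


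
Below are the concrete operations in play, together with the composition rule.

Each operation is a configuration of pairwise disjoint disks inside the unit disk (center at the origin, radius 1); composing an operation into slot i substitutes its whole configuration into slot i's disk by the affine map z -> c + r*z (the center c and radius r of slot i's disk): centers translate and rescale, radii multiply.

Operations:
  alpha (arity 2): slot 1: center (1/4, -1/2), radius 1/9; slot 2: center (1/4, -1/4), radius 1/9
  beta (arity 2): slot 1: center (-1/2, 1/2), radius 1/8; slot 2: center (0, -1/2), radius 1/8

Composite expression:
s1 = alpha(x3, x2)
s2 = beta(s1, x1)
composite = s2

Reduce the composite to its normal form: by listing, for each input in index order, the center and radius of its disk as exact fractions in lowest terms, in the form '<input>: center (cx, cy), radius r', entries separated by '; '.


Each x-disk chains the slot maps above it in beta; radii multiply.
input x3: applying the 2 nested substitutions gives center (-15/32, 7/16), radius 1/72
input x2: applying the 2 nested substitutions gives center (-15/32, 15/32), radius 1/72
input x1: applying the 1 nested substitution gives center (0, -1/2), radius 1/8

x1: center (0, -1/2), radius 1/8; x2: center (-15/32, 15/32), radius 1/72; x3: center (-15/32, 7/16), radius 1/72


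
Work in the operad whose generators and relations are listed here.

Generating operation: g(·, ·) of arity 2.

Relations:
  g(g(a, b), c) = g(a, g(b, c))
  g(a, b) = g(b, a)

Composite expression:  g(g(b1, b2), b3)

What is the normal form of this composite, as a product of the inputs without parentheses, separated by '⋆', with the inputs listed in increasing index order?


b1 ⋆ b2 ⋆ b3

With g associative and commutative, the b-input set is all that matters.
g(b1, b2) linearizes to b1 ⋆ b2
g(g(b1, b2), b3) linearizes to b1 ⋆ b2 ⋆ b3
rearranged into index order: b1 ⋆ b2 ⋆ b3


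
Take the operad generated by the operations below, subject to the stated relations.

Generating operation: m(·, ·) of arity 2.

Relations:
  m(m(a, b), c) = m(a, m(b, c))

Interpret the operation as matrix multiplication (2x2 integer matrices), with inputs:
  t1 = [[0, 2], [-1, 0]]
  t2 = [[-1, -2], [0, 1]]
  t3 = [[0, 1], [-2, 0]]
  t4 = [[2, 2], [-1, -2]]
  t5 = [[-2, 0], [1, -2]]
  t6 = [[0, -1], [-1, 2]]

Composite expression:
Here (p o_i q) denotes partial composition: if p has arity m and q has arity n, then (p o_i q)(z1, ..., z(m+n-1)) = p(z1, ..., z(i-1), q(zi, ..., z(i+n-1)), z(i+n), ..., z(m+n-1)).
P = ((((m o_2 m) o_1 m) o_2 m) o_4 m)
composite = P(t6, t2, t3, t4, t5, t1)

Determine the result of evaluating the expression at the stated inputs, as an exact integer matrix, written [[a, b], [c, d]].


[[8, -8], [-36, 32]]
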